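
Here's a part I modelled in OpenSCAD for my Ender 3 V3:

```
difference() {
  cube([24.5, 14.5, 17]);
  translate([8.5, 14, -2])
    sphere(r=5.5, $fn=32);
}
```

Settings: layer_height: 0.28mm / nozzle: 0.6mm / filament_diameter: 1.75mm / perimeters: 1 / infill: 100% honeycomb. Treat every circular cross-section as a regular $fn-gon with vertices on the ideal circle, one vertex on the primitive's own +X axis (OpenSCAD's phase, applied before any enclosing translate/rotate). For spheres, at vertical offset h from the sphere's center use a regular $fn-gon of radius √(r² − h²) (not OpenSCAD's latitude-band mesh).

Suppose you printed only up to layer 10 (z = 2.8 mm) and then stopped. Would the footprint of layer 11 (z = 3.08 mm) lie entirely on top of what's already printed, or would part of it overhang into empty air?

part overhangs

Compare the two slices. At z = 2.8: the cube (footprint 24.5×14.5) is included at this height (area 355.25 mm²); the r=5.5 sphere at (8.5, 14) slices to a regular 32-gon of circumradius 2.685 (√(r²−h²) with h=4.8 from center) (area = (32/2)·2.685²·sin(360°/32) = 22.51 mm²); Subtracting the remaining from the first: starting from the 24.5×14.5 cube (355.25 mm²), the r=5.5 sphere at (8.5, 14) partially overlaps it — only the 13.91 mm² overlap (of its 22.51 mm²) is removed, clipping the outline — area = 341.34 mm². At z = 3.08: the cube (footprint 24.5×14.5) is included at this height (area 355.25 mm²); the r=5.5 sphere at (8.5, 14) contributes a regular 32-gon of circumradius √(5.5²−5.08²) = 2.108 (area = (32/2)·2.108²·sin(360°/32) = 13.87 mm²); Taking the first minus the rest: starting from the 24.5×14.5 cube (355.25 mm²), the r=5.5 sphere at (8.5, 14) partially overlaps it — only the 9.02 mm² overlap (of its 13.87 mm²) is removed, clipping the outline — area = 346.23 mm². Checking containment: at z = 3.08 the cross-section extends beyond the z = 2.8 cross-section by about 4.90 mm².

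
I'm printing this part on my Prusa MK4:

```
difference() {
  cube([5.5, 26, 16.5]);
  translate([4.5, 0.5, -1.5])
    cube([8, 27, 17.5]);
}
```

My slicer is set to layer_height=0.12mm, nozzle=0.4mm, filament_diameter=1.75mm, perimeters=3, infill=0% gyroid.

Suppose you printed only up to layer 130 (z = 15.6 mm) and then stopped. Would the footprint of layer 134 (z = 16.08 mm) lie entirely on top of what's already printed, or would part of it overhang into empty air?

Compare the two slices. At z = 15.6: the cube is present — its section is the full 5.5×26 rectangle (area 143.00 mm²); the cube at (4.5, 0.5) is present — its section is the full 8×27 rectangle (area 216.00 mm²); Taking the first minus the rest: starting from the 5.5×26 cube (143.00 mm²), the 8×27 cube at (4.5, 0.5) partially overlaps it — only the 25.50 mm² overlap (of its 216.00 mm²) is removed, clipping the outline — area = 117.50 mm². At z = 16.08: the cube (footprint 5.5×26) is included at this height (area 143.00 mm²); the cube at (4.5, 0.5) is not intersected at this z (z outside [-1.5, 16]); After the difference (first − rest): none of the subtracted shapes is present at this height, so the 5.5×26 cube is unchanged — area = 143.00 mm². Checking containment: at z = 16.08 the cross-section extends beyond the z = 15.6 cross-section by about 25.50 mm².

part overhangs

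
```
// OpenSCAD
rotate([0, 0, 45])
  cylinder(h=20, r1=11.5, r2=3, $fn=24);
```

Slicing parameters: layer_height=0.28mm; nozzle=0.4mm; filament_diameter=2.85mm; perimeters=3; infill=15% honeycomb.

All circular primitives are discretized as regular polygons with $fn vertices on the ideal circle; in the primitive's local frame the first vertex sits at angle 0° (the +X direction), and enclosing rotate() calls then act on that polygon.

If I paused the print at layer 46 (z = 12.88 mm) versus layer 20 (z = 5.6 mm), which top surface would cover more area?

Layer 46 (z = 12.88): the cone (r1=11.5→r2=3) has section circumradius 6.026 here — a regular 24-gon (area = (24/2)·6.026²·sin(360°/24) = 112.78 mm²); (whole slice rotated 45° about Z — lengths, areas and connectivity unchanged). So its area = 112.78 mm². Layer 20 (z = 5.6): the cone (r1=11.5→r2=3) has section circumradius 9.120 here — a regular 24-gon (area = (24/2)·9.120²·sin(360°/24) = 258.33 mm²); (whole slice rotated 45° about Z — lengths, areas and connectivity unchanged). So its area = 258.33 mm². Layer 20 is larger (258.33 vs 112.78 mm²).

layer 20 (z = 5.6 mm)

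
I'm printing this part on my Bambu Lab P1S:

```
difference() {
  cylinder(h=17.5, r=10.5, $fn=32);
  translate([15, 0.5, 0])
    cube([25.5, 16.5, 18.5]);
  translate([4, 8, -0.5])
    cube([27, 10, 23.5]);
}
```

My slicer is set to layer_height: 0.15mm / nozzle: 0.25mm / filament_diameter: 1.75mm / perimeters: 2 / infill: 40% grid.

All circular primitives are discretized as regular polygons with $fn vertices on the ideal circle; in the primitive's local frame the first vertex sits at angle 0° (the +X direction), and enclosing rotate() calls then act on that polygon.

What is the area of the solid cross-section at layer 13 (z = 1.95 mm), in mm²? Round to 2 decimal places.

At z = 1.95 mm: the cylinder: section is a regular 32-gon, circumradius r=10.5 (area = (32/2)·10.500²·sin(360°/32) = 344.14 mm²); the 25.5×16.5 cube at (15, 0.5) contributes its full rectangle (area 420.75 mm²); the cube at (4, 8) is present — its section is the full 27×10 rectangle (area 270.00 mm²); After the difference (first − rest): starting from the r=10.5 cylinder (344.14 mm²), the 25.5×16.5 cube at (15, 0.5) misses the remaining region (no effect); the 27×10 cube at (4, 8) partially overlaps it — only the 2.56 mm² overlap (of its 270.00 mm²) is removed, clipping the outline — area = 341.58 mm². Overall, the cross-section is a single solid region. Net area = 341.58 mm².

341.58 mm²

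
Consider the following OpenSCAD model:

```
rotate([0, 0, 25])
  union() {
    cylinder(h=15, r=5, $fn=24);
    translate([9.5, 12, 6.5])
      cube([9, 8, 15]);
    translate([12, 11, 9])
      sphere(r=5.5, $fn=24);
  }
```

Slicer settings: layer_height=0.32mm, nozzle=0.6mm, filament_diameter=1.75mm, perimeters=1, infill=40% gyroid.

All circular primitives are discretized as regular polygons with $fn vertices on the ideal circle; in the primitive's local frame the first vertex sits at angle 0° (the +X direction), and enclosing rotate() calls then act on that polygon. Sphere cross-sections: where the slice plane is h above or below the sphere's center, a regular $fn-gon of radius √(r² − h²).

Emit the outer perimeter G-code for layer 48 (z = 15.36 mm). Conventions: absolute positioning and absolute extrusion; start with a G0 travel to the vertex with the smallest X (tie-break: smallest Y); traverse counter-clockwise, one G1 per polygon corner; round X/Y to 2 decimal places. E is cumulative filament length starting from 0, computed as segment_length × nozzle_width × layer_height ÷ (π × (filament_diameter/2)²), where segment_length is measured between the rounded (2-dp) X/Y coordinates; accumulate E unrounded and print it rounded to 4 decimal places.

At z = 15.36 mm: the cylinder is not intersected at this z (z outside [0, 15]); the 9×8 cube at (9.5, 12) contributes its full rectangle; the sphere at (12, 11) does not reach this height (|z−center|=6.360 > r=5.5); Taking the union: only the 9×8 cube at (9.5, 12) is present, so the union is just that shape — 1 connected region; (rotated 25° about Z; rotation is an isometry so areas/perimeters/island counts are preserved). The outline is a single polygon with 4 vertices. Extrusion per mm of travel: 0.6 × 0.32 / (π × 0.875²) = 0.079824. Accumulating E over each segment gives final E = 2.7137.

G0 X0.16 Y22.14 Z15.36
G1 X3.54 Y14.89 E0.6385
G1 X11.70 Y18.69 E1.3571
G1 X8.31 Y25.94 E1.9959
G1 X0.16 Y22.14 E2.7137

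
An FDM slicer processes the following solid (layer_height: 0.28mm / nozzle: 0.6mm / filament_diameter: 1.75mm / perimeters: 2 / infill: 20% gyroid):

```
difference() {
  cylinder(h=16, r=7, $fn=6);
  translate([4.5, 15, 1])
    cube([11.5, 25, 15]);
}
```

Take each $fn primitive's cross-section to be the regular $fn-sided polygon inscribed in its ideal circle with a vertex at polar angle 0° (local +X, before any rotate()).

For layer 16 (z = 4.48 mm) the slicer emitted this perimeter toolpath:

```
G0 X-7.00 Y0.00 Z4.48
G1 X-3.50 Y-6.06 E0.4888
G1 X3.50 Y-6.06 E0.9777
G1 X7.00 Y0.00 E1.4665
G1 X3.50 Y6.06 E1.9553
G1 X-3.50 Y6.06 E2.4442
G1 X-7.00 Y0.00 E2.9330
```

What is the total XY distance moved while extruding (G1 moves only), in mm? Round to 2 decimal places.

41.99 mm

Sum the Euclidean lengths of each G1 segment: total = 41.99 mm.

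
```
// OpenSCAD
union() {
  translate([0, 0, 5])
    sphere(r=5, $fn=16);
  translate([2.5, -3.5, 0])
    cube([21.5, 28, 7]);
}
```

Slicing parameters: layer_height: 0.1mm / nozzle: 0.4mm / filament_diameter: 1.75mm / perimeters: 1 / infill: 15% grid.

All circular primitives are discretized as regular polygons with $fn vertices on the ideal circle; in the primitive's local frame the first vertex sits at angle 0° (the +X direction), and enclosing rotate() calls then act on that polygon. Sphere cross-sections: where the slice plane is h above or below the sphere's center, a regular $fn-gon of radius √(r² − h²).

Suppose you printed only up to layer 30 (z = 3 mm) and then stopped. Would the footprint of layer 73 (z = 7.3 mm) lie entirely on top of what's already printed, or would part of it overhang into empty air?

Compare the two slices. At z = 3: the r=5 sphere contributes a regular 16-gon of circumradius √(5²−2²) = 4.583 (area = (16/2)·4.583²·sin(360°/16) = 64.29 mm²); the cube at (2.5, -3.5) (footprint 21.5×28) is included at this height (area 602.00 mm²); Merging all regions: the regions partially overlap — summed areas 666.29 mm² minus the doubly-counted overlap 10.70 mm² gives 655.60 mm² — area = 655.60 mm². At z = 7.3: the sphere: section is a regular 16-gon, circumradius = √(r²−h²) = √(5²−2.3²) = 4.440 (area = (16/2)·4.440²·sin(360°/16) = 60.34 mm²); the cube at (2.5, -3.5) is not intersected at this z (z outside [0, 7]); Taking the union: only the r=5 sphere is present, so the union is just that shape — area = 60.34 mm². Checking containment: the cross-section at z = 7.3 is a subset of the cross-section at z = 3.

entirely on top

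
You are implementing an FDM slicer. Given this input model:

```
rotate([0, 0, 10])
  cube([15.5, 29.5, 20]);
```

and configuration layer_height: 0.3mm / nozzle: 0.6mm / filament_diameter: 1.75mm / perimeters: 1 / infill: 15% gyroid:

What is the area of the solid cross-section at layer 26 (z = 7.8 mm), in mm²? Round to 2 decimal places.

At z = 7.8 mm: the cube is present — its section is the full 15.5×29.5 rectangle (area 457.25 mm²); (whole slice rotated 10° about Z — lengths, areas and connectivity unchanged). Overall, the cross-section is a single solid region. Net area = 457.25 mm².

457.25 mm²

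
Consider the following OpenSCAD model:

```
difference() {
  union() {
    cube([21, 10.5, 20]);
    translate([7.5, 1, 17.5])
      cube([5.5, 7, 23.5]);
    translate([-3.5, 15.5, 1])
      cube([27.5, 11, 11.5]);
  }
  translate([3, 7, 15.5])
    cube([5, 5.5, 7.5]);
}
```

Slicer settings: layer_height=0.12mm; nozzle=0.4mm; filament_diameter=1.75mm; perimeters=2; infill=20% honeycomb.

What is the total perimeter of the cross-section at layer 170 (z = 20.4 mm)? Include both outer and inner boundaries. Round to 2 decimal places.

At z = 20.4 mm: the cube is not intersected at this z (z outside [0, 20]); the 5.5×7 cube at (7.5, 1) contributes its full rectangle (perimeter 25.00 mm); the cube at (-3.5, 15.5) is not intersected at this z (z outside [1, 12.5]); Merging all regions: only the 5.5×7 cube at (7.5, 1) is present, so the union is just that shape — boundary = 25.00 mm; the cube at (3, 7) is present — its section is the full 5×5.5 rectangle (perimeter 21.00 mm); Taking the first minus the rest: starting from the result so far, the 5×5.5 cube at (3, 7) partially overlaps it — only the 0.50 mm² overlap (of its 27.50 mm²) is removed, clipping the outline — boundary = 25.00 mm. Overall, the cross-section is a single solid region. Total boundary length (outer) = 25.00 mm.

25.00 mm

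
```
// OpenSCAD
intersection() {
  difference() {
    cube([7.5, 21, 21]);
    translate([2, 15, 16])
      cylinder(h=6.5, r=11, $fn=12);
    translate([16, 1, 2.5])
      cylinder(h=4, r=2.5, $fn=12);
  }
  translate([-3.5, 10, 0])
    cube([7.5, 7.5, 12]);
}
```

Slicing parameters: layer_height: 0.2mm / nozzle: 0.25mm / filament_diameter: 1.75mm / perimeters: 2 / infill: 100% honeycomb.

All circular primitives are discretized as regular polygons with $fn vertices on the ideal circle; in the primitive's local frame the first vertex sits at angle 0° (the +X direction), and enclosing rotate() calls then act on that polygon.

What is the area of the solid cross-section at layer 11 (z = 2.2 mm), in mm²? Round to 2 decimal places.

30.00 mm²

At z = 2.2 mm: the cube is present — its section is the full 7.5×21 rectangle (area 157.50 mm²); the cylinder at (2, 15) does not reach this height (z outside [16, 22.5]); the cylinder at (16, 1) is absent (z outside [2.5, 6.5]); Taking the first minus the rest: none of the subtracted shapes is present at this height, so the 7.5×21 cube is unchanged — area = 157.50 mm²; the cube at (-3.5, 10) (footprint 7.5×7.5) is included at this height (area 56.25 mm²); Keeping only the common overlap: the 7.5×7.5 cube at (-3.5, 10) partially overlaps the result so far; clipping to the common part keeps 30.00 mm² — area = 30.00 mm². Overall, the cross-section is a single solid region. Net area = 30.00 mm².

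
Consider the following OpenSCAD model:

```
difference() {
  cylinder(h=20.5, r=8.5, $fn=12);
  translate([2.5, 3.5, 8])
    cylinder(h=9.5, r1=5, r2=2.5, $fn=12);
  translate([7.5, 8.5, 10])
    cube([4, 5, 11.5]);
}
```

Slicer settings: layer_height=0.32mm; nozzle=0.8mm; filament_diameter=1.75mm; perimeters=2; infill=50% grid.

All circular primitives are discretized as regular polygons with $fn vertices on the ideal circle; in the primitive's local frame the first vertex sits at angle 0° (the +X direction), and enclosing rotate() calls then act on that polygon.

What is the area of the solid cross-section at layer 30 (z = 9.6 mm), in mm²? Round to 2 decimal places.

155.74 mm²

At z = 9.6 mm: the r=8.5 cylinder contributes a regular 12-gon of circumradius 8.5 (area = (12/2)·8.500²·sin(360°/12) = 216.75 mm²); the cone at (2.5, 3.5) contributes a regular 12-gon of circumradius 4.579 (interpolated between r1=5 and r2=2.5 at t=0.168) (area = (12/2)·4.579²·sin(360°/12) = 62.90 mm²); the cube at (7.5, 8.5) is absent (z outside [10, 21.5]); After the difference (first − rest): starting from the r=8.5 cylinder (216.75 mm²), the cone at (2.5, 3.5) partially overlaps it — only the 61.01 mm² overlap (of its 62.90 mm²) is removed, clipping the outline — area = 155.74 mm². Overall, the cross-section is a single solid region. Net area = 155.74 mm².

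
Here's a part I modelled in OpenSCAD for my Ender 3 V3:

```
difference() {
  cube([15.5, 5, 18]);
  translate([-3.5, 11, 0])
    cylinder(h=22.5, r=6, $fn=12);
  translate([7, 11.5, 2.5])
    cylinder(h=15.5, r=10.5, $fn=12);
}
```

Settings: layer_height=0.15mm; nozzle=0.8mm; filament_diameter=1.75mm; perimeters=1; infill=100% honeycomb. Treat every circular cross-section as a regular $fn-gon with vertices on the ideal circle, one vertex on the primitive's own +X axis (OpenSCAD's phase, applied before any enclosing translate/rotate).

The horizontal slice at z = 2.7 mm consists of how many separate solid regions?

At z = 2.7 mm: the cube is present — its section is the full 15.5×5 rectangle; the r=6 cylinder at (-3.5, 11) gives a regular 12-gon of circumradius 6 (constant along its height); the r=10.5 cylinder at (7, 11.5) gives a regular 12-gon of circumradius 10.5 (constant along its height); Subtracting the remaining from the first: starting from the 15.5×5 cube, the r=6 cylinder at (-3.5, 11) misses the remaining region (no effect); the r=10.5 cylinder at (7, 11.5) partially overlaps it — only the 40.98 mm² overlap (of its 330.75 mm²) is removed, clipping the outline — 1 connected region. The result has 1 disconnected region.

1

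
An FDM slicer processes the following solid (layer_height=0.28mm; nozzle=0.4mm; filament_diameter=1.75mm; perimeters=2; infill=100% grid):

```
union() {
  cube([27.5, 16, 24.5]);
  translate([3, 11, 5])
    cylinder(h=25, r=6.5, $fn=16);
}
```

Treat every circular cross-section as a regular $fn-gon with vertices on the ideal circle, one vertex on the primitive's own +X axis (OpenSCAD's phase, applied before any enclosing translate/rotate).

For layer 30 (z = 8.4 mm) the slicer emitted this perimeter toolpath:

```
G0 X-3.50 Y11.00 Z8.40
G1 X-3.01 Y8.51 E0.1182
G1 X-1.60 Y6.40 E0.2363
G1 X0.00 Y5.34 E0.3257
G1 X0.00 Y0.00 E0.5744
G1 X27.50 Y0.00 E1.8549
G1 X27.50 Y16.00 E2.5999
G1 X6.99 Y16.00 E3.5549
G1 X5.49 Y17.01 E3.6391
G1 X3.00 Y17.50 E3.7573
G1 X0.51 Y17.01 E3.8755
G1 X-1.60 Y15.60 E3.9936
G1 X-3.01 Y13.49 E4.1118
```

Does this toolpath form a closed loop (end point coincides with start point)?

no

Start point (G0): (-3.50, 11.00). End point (last G1): the path does not return to the start — open.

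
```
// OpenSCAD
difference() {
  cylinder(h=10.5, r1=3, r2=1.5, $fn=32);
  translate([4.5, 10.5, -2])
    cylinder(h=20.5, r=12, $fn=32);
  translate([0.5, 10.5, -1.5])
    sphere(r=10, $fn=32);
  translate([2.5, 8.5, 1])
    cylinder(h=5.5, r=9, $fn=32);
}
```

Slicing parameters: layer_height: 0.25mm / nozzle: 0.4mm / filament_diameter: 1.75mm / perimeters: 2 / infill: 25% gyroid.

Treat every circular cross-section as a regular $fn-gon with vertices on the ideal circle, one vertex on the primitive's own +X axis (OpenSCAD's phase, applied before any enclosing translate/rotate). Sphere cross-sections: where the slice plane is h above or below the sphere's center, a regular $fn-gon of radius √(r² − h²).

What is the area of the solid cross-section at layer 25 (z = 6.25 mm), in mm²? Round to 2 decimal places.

4.95 mm²

At z = 6.25 mm: the cone contributes a regular 32-gon of circumradius 2.107 (interpolated between r1=3 and r2=1.5 at t=0.595) (area = (32/2)·2.107²·sin(360°/32) = 13.86 mm²); the cylinder at (4.5, 10.5): section is a regular 32-gon, circumradius r=12 (area = (32/2)·12.000²·sin(360°/32) = 449.49 mm²); the sphere at (0.5, 10.5): section is a regular 32-gon, circumradius = √(r²−h²) = √(10²−7.75²) = 6.320 (area = (32/2)·6.320²·sin(360°/32) = 124.66 mm²); the cylinder at (2.5, 8.5): section is a regular 32-gon, circumradius r=9 (area = (32/2)·9.000²·sin(360°/32) = 252.84 mm²); Taking the first minus the rest: starting from the cone (13.86 mm²), the r=12 cylinder at (4.5, 10.5) partially overlaps it — only the 8.91 mm² overlap (of its 449.49 mm²) is removed, clipping the outline; the r=10 sphere at (0.5, 10.5) misses the remaining region (no effect); the r=9 cylinder at (2.5, 8.5) misses the remaining region (no effect) — area = 4.95 mm². Overall, the cross-section is a single solid region. Net area = 4.95 mm².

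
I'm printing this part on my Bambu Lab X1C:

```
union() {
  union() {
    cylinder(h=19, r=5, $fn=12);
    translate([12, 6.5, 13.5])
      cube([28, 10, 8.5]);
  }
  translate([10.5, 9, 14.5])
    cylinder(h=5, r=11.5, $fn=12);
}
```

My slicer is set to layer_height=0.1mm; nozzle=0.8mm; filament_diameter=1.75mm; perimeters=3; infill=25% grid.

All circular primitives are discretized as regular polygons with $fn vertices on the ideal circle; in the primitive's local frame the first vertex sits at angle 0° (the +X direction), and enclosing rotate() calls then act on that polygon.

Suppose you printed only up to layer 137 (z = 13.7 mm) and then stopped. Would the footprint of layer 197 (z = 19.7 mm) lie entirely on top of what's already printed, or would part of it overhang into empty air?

Compare the two slices. At z = 13.7: the r=5 cylinder contributes a regular 12-gon of circumradius 5 (area = (12/2)·5.000²·sin(360°/12) = 75.00 mm²); the 28×10 cube at (12, 6.5) contributes its full rectangle (area 280.00 mm²); Combining (union): the 2 present regions are separate (no shared area or edge), so areas and boundary lengths simply add and each stays a separate island — area = 355.00 mm²; the cylinder at (10.5, 9) does not reach this height (z outside [14.5, 19.5]); Combining (union): only the result so far is present, so the union is just that shape — area = 355.00 mm². At z = 19.7: the cylinder is absent (z outside [0, 19]); the cube at (12, 6.5) (footprint 28×10) is included at this height (area 280.00 mm²); Taking the union: only the 28×10 cube at (12, 6.5) is present, so the union is just that shape — area = 280.00 mm²; the cylinder at (10.5, 9) is not intersected at this z (z outside [14.5, 19.5]); Taking the union: only the result so far is present, so the union is just that shape — area = 280.00 mm². Checking containment: the cross-section at z = 19.7 is a subset of the cross-section at z = 13.7.

entirely on top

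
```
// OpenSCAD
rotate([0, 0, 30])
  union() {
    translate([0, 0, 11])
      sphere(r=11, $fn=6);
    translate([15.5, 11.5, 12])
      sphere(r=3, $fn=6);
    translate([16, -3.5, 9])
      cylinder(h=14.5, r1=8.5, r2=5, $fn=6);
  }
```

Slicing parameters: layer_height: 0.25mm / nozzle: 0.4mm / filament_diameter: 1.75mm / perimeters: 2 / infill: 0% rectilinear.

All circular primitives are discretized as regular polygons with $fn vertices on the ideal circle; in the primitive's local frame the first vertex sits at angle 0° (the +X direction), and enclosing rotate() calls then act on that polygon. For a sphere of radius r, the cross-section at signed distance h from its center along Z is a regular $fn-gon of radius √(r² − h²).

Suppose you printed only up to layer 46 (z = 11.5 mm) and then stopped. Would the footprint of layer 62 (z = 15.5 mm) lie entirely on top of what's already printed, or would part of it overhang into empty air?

entirely on top

Compare the two slices. At z = 11.5: the r=11 sphere slices to a regular 6-gon of circumradius 10.989 (√(r²−h²) with h=0.5 from center) (area = (6/2)·10.989²·sin(360°/6) = 313.72 mm²); the sphere at (15.5, 11.5): section is a regular 6-gon, circumradius = √(r²−h²) = √(3²−0.5²) = 2.958 (area = (6/2)·2.958²·sin(360°/6) = 22.73 mm²); the cone at (16, -3.5): at t=0.172 of its height the radius interpolates to r₁+(r₂−r₁)t = 7.897, giving a regular 6-gon of that circumradius (area = (6/2)·7.897²·sin(360°/6) = 162.00 mm²); Merging all regions: the regions partially overlap — summed areas 498.46 mm² minus the doubly-counted overlap 3.67 mm² gives 494.78 mm² — area = 494.78 mm²; (rotated 30° about Z; rotation is an isometry so areas/perimeters/island counts are preserved). At z = 15.5: the sphere: section is a regular 6-gon, circumradius = √(r²−h²) = √(11²−4.5²) = 10.037 (area = (6/2)·10.037²·sin(360°/6) = 261.76 mm²); the sphere at (15.5, 11.5) is absent (|z−center|=3.500 > r=3); the cone at (16, -3.5) (r1=8.5→r2=5) has section circumradius 6.931 here — a regular 6-gon (area = (6/2)·6.931²·sin(360°/6) = 124.81 mm²); Taking the union: the 2 present regions are separate (no shared area or edge), so areas and boundary lengths simply add and each stays a separate island — area = 386.57 mm²; (rotated 30° about Z; rotation is an isometry so areas/perimeters/island counts are preserved). Checking containment: the cross-section at z = 15.5 is a subset of the cross-section at z = 11.5.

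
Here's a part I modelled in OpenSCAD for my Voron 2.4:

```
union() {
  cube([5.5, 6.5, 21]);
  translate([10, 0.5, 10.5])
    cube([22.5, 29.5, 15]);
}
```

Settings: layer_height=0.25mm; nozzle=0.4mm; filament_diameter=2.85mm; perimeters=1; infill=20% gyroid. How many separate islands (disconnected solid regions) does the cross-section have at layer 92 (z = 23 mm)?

At z = 23 mm: the cube is not intersected at this z (z outside [0, 21]); the cube at (10, 0.5) (footprint 22.5×29.5) is included at this height; Merging all regions: only the 22.5×29.5 cube at (10, 0.5) is present, so the union is just that shape — 1 connected region. Overall, the cross-section is a single solid region. Island count = 1.

1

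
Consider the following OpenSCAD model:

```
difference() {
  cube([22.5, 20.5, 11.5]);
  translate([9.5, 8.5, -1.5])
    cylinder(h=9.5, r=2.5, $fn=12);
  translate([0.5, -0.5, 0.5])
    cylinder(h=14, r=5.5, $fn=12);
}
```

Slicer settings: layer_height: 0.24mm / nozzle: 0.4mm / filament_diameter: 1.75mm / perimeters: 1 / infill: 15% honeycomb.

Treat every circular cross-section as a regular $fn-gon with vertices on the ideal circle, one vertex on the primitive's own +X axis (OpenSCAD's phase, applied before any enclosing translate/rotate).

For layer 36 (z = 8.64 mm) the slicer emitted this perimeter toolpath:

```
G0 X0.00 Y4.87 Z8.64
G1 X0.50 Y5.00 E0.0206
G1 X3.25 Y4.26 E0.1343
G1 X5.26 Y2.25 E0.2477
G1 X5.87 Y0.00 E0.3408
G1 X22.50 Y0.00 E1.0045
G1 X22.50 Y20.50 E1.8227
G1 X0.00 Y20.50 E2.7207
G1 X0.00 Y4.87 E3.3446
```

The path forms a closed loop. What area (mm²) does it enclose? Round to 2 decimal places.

Apply the shoelace formula to the sequence of (X, Y) vertices; enclosed area = 438.82 mm².

438.82 mm²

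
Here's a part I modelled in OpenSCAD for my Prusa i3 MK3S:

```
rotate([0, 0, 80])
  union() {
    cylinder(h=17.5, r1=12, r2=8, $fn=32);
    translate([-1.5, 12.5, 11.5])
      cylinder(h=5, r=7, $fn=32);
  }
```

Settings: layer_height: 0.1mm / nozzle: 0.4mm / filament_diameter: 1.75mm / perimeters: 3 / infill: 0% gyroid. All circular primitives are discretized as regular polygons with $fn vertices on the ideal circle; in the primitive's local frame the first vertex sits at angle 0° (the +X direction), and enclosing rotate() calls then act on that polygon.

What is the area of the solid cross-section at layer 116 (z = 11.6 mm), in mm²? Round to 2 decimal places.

At z = 11.6 mm: the cone (r1=12→r2=8) has section circumradius 9.349 here — a regular 32-gon (area = (32/2)·9.349²·sin(360°/32) = 272.80 mm²); the r=7 cylinder at (-1.5, 12.5) gives a regular 32-gon of circumradius 7 (constant along its height) (area = (32/2)·7.000²·sin(360°/32) = 152.95 mm²); Merging all regions: the regions partially overlap — summed areas 425.75 mm² minus the doubly-counted overlap 25.84 mm² gives 399.91 mm² — area = 399.91 mm²; (rotated 80° about Z; rotation is an isometry so areas/perimeters/island counts are preserved). Overall, the cross-section is a single solid region. Net area = 399.91 mm².

399.91 mm²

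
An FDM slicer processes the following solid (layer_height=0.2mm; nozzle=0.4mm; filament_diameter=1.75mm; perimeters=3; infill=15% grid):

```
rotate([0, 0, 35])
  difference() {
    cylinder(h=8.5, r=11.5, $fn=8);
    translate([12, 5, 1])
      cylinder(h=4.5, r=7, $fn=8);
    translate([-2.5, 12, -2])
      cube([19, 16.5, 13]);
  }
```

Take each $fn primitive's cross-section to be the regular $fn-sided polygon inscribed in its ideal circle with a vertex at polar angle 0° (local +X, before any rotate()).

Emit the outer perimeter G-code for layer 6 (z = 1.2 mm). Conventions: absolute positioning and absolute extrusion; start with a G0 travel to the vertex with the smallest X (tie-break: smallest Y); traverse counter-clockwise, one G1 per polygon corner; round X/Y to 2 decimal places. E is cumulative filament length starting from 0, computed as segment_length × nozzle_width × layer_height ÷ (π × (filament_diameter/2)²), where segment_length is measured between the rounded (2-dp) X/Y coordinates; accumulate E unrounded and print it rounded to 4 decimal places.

At z = 1.2 mm: the cylinder: section is a regular 8-gon, circumradius r=11.5; the r=7 cylinder at (12, 5) gives a regular 8-gon of circumradius 7 (constant along its height); the cube at (-2.5, 12) is present — its section is the full 19×16.5 rectangle; Subtracting the remaining from the first: starting from the r=11.5 cylinder, the r=7 cylinder at (12, 5) partially overlaps it — only the 35.86 mm² overlap (of its 138.59 mm²) is removed, clipping the outline; the 19×16.5 cube at (-2.5, 12) misses the remaining region (no effect) — 1 connected region; (whole slice rotated 35° about Z — lengths, areas and connectivity unchanged). The outline is a single polygon with 10 vertices. Extrusion per mm of travel: 0.4 × 0.2 / (π × 0.875²) = 0.033260. Accumulating E over each segment gives final E = 2.3899.

G0 X-11.33 Y2.00 Z1.20
G1 X-9.42 Y-6.60 E0.2930
G1 X-2.00 Y-11.33 E0.5857
G1 X6.60 Y-9.42 E0.8787
G1 X11.33 Y-2.00 E1.1714
G1 X9.78 Y4.98 E1.4092
G1 X5.75 Y4.09 E1.5464
G1 X1.23 Y6.96 E1.7245
G1 X0.34 Y10.96 E1.8608
G1 X-6.60 Y9.42 E2.0972
G1 X-11.33 Y2.00 E2.3899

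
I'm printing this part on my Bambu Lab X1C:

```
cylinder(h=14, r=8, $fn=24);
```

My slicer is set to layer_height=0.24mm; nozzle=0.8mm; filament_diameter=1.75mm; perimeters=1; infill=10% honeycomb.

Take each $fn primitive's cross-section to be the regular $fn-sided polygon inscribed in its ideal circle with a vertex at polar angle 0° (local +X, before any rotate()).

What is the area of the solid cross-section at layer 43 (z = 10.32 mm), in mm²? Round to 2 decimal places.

198.77 mm²

At z = 10.32 mm: the r=8 cylinder contributes a regular 24-gon of circumradius 8 (area = (24/2)·8.000²·sin(360°/24) = 198.77 mm²). Overall, the cross-section is a single solid region. Net area = 198.77 mm².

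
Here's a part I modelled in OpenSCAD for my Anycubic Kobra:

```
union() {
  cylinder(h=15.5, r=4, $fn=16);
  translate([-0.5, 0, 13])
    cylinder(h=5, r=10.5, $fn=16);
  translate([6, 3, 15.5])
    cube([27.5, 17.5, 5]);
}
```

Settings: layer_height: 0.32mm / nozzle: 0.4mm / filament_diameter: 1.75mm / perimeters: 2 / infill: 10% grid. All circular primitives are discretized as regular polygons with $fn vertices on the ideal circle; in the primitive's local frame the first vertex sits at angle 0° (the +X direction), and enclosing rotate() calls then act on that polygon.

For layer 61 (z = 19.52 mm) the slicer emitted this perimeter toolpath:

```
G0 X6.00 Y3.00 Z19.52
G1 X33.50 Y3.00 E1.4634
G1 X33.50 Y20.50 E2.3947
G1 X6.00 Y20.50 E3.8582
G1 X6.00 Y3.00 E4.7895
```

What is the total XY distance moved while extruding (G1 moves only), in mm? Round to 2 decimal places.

90.00 mm

Sum the Euclidean lengths of each G1 segment: total = 90.00 mm.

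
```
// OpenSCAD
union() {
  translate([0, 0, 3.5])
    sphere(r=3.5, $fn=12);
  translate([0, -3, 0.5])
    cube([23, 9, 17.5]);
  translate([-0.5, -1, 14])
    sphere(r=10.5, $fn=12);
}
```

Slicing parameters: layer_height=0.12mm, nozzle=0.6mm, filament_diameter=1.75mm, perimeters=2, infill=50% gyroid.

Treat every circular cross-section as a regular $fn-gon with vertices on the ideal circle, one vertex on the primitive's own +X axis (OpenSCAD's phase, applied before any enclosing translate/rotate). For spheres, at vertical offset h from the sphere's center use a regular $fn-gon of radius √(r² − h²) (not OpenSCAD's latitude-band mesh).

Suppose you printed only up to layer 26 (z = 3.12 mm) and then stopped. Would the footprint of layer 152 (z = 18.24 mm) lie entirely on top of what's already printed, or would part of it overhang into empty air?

Compare the two slices. At z = 3.12: the sphere: section is a regular 12-gon, circumradius = √(r²−h²) = √(3.5²−0.38²) = 3.479 (area = (12/2)·3.479²·sin(360°/12) = 36.32 mm²); the cube at (0, -3) (footprint 23×9) is included at this height (area 207.00 mm²); the sphere at (-0.5, -1) is absent (|z−center|=10.880 > r=10.5); Taking the union: the regions partially overlap — summed areas 243.32 mm² minus the doubly-counted overlap 17.73 mm² gives 225.59 mm² — area = 225.59 mm². At z = 18.24: the sphere is not intersected at this z (|z−center|=14.740 > r=3.5); the cube at (0, -3) is absent (z outside [0.5, 18]); the r=10.5 sphere at (-0.5, -1) slices to a regular 12-gon of circumradius 9.606 (√(r²−h²) with h=4.24 from center) (area = (12/2)·9.606²·sin(360°/12) = 276.82 mm²); Merging all regions: only the r=10.5 sphere at (-0.5, -1) is present, so the union is just that shape — area = 276.82 mm². Checking containment: at z = 18.24 the cross-section extends beyond the z = 3.12 cross-section by about 185.15 mm².

part overhangs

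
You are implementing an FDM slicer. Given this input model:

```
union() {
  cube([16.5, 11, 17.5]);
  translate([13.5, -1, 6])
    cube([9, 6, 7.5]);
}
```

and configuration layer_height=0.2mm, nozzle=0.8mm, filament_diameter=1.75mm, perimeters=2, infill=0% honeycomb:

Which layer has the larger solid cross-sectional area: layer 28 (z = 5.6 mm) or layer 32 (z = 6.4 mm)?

Layer 28 (z = 5.6): the cube (footprint 16.5×11) is included at this height (area 181.50 mm²); the cube at (13.5, -1) is not intersected at this z (z outside [6, 13.5]); Merging all regions: only the 16.5×11 cube is present, so the union is just that shape — area = 181.50 mm². So its area = 181.50 mm². Layer 32 (z = 6.4): the cube (footprint 16.5×11) is included at this height (area 181.50 mm²); the cube at (13.5, -1) (footprint 9×6) is included at this height (area 54.00 mm²); Taking the union: the regions partially overlap — summed areas 235.50 mm² minus the doubly-counted overlap 15.00 mm² gives 220.50 mm² — area = 220.50 mm². So its area = 220.50 mm². Layer 32 is larger (220.50 vs 181.50 mm²).

layer 32 (z = 6.4 mm)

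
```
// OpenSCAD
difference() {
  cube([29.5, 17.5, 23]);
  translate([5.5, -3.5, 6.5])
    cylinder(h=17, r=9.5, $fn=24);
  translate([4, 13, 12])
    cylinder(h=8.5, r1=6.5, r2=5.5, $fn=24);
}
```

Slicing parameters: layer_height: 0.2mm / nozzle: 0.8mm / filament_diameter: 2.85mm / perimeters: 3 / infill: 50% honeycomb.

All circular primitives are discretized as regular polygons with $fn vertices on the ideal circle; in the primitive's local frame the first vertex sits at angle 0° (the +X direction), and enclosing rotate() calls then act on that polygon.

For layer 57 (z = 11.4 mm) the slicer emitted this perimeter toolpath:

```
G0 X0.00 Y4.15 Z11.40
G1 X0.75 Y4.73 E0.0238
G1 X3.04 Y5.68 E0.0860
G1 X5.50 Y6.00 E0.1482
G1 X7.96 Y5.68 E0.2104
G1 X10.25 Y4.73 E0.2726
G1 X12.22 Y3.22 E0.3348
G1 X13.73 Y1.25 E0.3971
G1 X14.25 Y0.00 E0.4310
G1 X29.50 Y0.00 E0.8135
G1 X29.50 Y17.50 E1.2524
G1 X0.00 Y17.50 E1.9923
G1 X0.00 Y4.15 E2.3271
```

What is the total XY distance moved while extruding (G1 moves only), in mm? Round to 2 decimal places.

Sum the Euclidean lengths of each G1 segment: total = 92.79 mm.

92.79 mm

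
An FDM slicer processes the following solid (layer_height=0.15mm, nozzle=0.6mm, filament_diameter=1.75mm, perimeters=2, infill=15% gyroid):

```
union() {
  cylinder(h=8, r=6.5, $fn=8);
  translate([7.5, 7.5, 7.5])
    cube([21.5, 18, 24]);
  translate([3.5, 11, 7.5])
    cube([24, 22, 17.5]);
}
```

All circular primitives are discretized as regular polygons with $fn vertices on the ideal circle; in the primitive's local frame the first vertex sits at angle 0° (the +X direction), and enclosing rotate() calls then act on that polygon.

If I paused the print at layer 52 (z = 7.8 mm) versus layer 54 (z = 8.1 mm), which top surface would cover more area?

Layer 52 (z = 7.8): the r=6.5 cylinder contributes a regular 8-gon of circumradius 6.5 (area = (8/2)·6.500²·sin(360°/8) = 119.50 mm²); the cube at (7.5, 7.5) (footprint 21.5×18) is included at this height (area 387.00 mm²); the cube at (3.5, 11) (footprint 24×22) is included at this height (area 528.00 mm²); Combining (union): the regions partially overlap — summed areas 1034.50 mm² minus the doubly-counted overlap 290.00 mm² gives 744.50 mm² — area = 744.50 mm². So its area = 744.50 mm². Layer 54 (z = 8.1): the cylinder is absent (z outside [0, 8]); the cube at (7.5, 7.5) is present — its section is the full 21.5×18 rectangle (area 387.00 mm²); the 24×22 cube at (3.5, 11) contributes its full rectangle (area 528.00 mm²); Taking the union: the regions partially overlap — summed areas 915.00 mm² minus the doubly-counted overlap 290.00 mm² gives 625.00 mm² — area = 625.00 mm². So its area = 625.00 mm². Layer 52 is larger (744.50 vs 625.00 mm²).

layer 52 (z = 7.8 mm)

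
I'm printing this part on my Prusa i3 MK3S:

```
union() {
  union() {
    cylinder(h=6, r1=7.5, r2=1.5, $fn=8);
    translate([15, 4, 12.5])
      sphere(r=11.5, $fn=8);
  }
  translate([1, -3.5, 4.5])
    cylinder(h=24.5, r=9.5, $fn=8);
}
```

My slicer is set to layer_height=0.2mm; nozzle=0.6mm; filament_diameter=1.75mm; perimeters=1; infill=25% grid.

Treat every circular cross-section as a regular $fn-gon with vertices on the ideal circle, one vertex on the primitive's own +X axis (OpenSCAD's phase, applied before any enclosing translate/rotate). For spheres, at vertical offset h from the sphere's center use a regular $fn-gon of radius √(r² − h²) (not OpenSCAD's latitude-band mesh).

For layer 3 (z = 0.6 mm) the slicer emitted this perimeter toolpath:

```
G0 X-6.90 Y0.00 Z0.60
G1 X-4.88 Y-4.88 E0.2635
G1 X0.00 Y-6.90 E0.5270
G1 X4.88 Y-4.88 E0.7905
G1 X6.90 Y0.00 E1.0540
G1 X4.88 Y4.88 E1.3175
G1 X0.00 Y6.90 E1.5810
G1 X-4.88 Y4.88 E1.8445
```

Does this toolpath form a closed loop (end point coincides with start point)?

Start point (G0): (-6.90, 0.00). End point (last G1): the path does not return to the start — open.

no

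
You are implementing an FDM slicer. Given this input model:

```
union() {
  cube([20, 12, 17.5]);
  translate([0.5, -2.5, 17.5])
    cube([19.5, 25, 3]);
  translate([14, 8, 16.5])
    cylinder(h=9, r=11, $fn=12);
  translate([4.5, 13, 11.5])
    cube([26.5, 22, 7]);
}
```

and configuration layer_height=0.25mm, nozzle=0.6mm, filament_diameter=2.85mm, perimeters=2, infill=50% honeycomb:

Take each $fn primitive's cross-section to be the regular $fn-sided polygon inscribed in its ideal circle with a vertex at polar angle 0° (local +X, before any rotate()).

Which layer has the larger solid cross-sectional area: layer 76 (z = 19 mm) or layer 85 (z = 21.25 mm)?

layer 76 (z = 19 mm)

Layer 76 (z = 19): the cube does not reach this height (z outside [0, 17.5]); the 19.5×25 cube at (0.5, -2.5) contributes its full rectangle (area 487.50 mm²); the r=11 cylinder at (14, 8) contributes a regular 12-gon of circumradius 11 (area = (12/2)·11.000²·sin(360°/12) = 363.00 mm²); the cube at (4.5, 13) is not intersected at this z (z outside [11.5, 18.5]); Combining (union): the regions partially overlap — summed areas 850.50 mm² minus the doubly-counted overlap 302.74 mm² gives 547.76 mm² — area = 547.76 mm². So its area = 547.76 mm². Layer 85 (z = 21.25): the cube is not intersected at this z (z outside [0, 17.5]); the cube at (0.5, -2.5) is absent (z outside [17.5, 20.5]); the cylinder at (14, 8): section is a regular 12-gon, circumradius r=11 (area = (12/2)·11.000²·sin(360°/12) = 363.00 mm²); the cube at (4.5, 13) is absent (z outside [11.5, 18.5]); Combining (union): only the r=11 cylinder at (14, 8) is present, so the union is just that shape — area = 363.00 mm². So its area = 363.00 mm². Layer 76 is larger (547.76 vs 363.00 mm²).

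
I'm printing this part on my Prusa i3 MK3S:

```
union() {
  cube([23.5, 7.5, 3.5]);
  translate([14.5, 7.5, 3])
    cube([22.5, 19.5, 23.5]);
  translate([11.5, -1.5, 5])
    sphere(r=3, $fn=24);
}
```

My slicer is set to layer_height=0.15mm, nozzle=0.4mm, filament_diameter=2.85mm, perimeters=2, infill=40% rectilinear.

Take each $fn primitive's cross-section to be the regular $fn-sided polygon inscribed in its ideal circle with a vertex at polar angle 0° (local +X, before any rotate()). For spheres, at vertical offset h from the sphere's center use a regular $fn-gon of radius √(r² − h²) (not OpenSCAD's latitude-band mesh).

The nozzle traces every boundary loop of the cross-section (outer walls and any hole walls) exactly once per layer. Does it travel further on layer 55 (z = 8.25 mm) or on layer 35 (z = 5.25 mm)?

Layer 55 (z = 8.25): the cube does not reach this height (z outside [0, 3.5]); the cube at (14.5, 7.5) (footprint 22.5×19.5) is included at this height (perimeter 84.00 mm); the sphere at (11.5, -1.5) is absent (|z−center|=3.250 > r=3); Combining (union): only the 22.5×19.5 cube at (14.5, 7.5) is present, so the union is just that shape — boundary = 84.00 mm. So its perimeter = 84.00 mm. Layer 35 (z = 5.25): the cube does not reach this height (z outside [0, 3.5]); the 22.5×19.5 cube at (14.5, 7.5) contributes its full rectangle (perimeter 84.00 mm); the r=3 sphere at (11.5, -1.5) contributes a regular 24-gon of circumradius √(3²−0.25²) = 2.990 (perimeter = 2·24·2.990·sin(180°/24) = 18.73 mm); Combining (union): the 2 present regions are separate (no shared area or edge), so areas and boundary lengths simply add and each stays a separate island — boundary = 102.73 mm. So its perimeter = 102.73 mm. Layer 35 is larger (102.73 vs 84.00 mm).

layer 35 (z = 5.25 mm)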